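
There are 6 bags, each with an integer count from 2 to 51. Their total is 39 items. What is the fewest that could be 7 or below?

Let j be the number exceeding 7. Then the total is ≥ 8·j + 2·(6 − j) = 12 + 6j.
So 6j ≤ 27 and j ≤ 4; hence at least 6 − 4 = 2 are ≤ 7.
Exactly 2 works: 2 values at 2 and 4 at 8 total 36; raise one of the low values by 3 (still ≤ 7) to hit 39.

2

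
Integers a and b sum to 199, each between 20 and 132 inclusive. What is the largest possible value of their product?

9900

With a + b fixed, ab peaks when the two are closest together.
Taking a = 99 and b = 100 (both in [20, 132]) gives ab = 9900.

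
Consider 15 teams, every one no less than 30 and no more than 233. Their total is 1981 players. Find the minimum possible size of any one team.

30

Minimizing one value means maximizing the remaining 14.
The other 14 can take up 14 × 233 = 3262 ≥ 1981 − 30, so one team can sit at its floor of 30.
Achievable: one at 30 and the other 14 totalling 1951, which fits since 14 × 30 ≤ 1951 ≤ 14 × 233.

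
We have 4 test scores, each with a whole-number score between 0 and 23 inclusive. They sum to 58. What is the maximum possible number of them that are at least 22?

If k of the values are ≥ 22, the total is ≥ 22k + 0(4 − k).
Setting 22k + 0(4 − k) ≤ 58 gives 22k ≤ 58, so k ≤ 2.
k = 2 is achieved by 2 values at 22 and 2 at 0, total 44; add 14 to one value (staying below 22) to reach 58.

2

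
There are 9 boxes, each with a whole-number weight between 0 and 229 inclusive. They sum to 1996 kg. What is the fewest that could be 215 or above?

5

If only k of them are at least 215, the other 9 − k are at most 214, so the total is at most k·229 + (9 − k)·214.
This must reach 1996, so k·229 + (9 − k)·214 ≥ 1996, giving k ≥ 5.
Exactly 5 works: 5 values at 229 and 4 at 214 total 2001; lower one of the high values by 5 (still ≥ 215) to hit 1996.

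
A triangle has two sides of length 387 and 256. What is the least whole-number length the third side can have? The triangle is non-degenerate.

132

The third side must exceed |387 − 256| = 131.
The smallest integer above 131 is 132.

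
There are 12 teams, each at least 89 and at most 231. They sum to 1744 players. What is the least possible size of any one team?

89

To make one team as small as possible, make the other 11 as large as possible.
The other 11 can take up 11 × 231 = 2541 ≥ 1744 − 89, so one team can sit at its floor of 89.
Achievable: one at 89 and the other 11 totalling 1655, which fits since 11 × 89 ≤ 1655 ≤ 11 × 231.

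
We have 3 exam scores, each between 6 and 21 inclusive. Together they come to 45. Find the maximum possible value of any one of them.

Maximizing one value means minimizing the remaining 2.
The other 2 contribute at least 2 × 6 = 12, leaving at most 45 − 12 = 33.
But each score is capped at 21, so the maximum is 21.
Achievable: one at 21 and the other 2 totalling 24, which fits since 2 × 6 ≤ 24 ≤ 2 × 21.

21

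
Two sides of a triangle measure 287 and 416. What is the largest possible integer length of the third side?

The third side must be less than 287 + 416 = 703.
The largest integer below 703 is 702.

702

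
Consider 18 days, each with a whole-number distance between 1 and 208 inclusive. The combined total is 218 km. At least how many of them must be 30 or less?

If only k of them are at most 30, the other 18 − k are at least 31, so the total is at least (18 − k)·31 + k·1.
This is ≤ 218, so (18 − k)·31 + 1k ≤ 218, which gives k ≥ 12.
Exactly 12 works: 12 values at 1 and 6 at 31 total 198; raise one of the low values by 20 (still ≤ 30) to hit 218.

12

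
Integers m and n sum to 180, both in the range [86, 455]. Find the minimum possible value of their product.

Since m + n is fixed, pushing one of them to its bound minimizes the product.
The extreme feasible split is m = 86, n = 94, giving mn = 8084.

8084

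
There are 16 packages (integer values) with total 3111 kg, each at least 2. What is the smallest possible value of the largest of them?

If every one of the 16 were at most 194, the total would be at most 16 × 194 = 3104 < 3111.
Taking 9 copies of 194 and 7 copies of 195 gives exactly 3111, so 195 is attained.

195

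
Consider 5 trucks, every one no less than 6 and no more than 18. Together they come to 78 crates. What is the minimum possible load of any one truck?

Minimizing one value means maximizing the remaining 4.
The other 4 contribute at most 4 × 18 = 72, leaving at least 78 − 72 = 6.
Since 6 ≥ 6, this is achievable: one at 6 and 4 at 18.

6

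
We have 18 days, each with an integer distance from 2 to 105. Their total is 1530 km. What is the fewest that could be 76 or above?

6

Each value short of 76 is at most 75, costing at least 105 − 75 = 30 against the maximum total of 1890.
We can afford to lose at most 1890 − 1530 = 360, so at most ⌊360/30⌋ = 12 fall short, and at least 6 are ≥ 76.
Exactly 6 works: 6 values at 105 and 12 at 75 total 1530.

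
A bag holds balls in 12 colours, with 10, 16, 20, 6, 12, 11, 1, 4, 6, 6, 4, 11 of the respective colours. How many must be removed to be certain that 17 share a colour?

In the worst case you take as many as possible of each colour without reaching 17: 10 + 16 + 16 + 6 + 12 + 11 + 1 + 4 + 6 + 6 + 4 + 11 = 103.
The next one must give 17 of some colour, so 103 + 1 = 104.

104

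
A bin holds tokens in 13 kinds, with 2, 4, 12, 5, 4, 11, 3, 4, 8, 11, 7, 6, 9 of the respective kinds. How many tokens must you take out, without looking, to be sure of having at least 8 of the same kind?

71

In the worst case you take as many as possible of each kind without reaching 8: 2 + 4 + 7 + 5 + 4 + 7 + 3 + 4 + 7 + 7 + 7 + 6 + 7 = 70.
The next one must give 8 of some kind, so 70 + 1 = 71.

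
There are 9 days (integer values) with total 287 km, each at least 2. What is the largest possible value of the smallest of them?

31

If every one of the 9 were at least 32, the total would be at least 9 × 32 = 288 > 287.
Equality holds with 1 value of 31 and 8 values of 32.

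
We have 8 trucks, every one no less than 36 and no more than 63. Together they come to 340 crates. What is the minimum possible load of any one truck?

To make one truck as small as possible, make the other 7 as large as possible.
The other 7 can take up 7 × 63 = 441 ≥ 340 − 36, so one truck can sit at its floor of 36.
Achievable: one at 36 and the other 7 totalling 304, which fits since 7 × 36 ≤ 304 ≤ 7 × 63.

36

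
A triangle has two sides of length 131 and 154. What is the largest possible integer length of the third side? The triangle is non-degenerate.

The third side must be less than 131 + 154 = 285.
The largest integer below 285 is 284.

284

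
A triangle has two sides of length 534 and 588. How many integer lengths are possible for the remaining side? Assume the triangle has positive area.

The triangle inequality gives |534 − 588| < c < 534 + 588, i.e. 54 < c < 1122.
So c can be any integer from 55 to 1121: 1067 values.

1067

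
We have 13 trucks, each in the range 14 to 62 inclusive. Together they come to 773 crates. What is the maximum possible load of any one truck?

Maximizing one value means minimizing the remaining 12.
The other 12 contribute at least 12 × 14 = 168, leaving at most 773 − 168 = 605.
But each truck is capped at 62, so the maximum is 62.
Achievable: one at 62 and the other 12 totalling 711, which fits since 12 × 14 ≤ 711 ≤ 12 × 62.

62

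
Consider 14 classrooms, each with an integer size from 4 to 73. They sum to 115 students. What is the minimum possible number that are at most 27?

12

Each value above 27 is at least 28, contributing at least 28 − 4 = 24 above the floor 4.
The sum exceeds the floor total 56 by 59, so at most ⌊59/24⌋ = 2 exceed 27, and at least 12 are ≤ 27.
Exactly 12 works: 12 values at 4 and 2 at 28 total 104; raise one of the low values by 11 (still ≤ 27) to hit 115.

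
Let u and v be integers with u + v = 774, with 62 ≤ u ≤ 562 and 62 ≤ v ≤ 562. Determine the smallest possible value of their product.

119144

uv = u(774 − u) is concave in u, so over [212, 562] it is minimized at an endpoint.
At the endpoint u = 212, v = 774 − 212 = 562, so uv = 212 × 562 = 119144.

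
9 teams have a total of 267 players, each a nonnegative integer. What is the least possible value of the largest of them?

If every one of the 9 were at most 29, the total would be at most 9 × 29 = 261 < 267.
Achievable: 6 of them at 30 and 3 at 29 total 267.

30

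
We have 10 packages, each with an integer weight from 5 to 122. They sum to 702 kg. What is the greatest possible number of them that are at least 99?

6

With k values at 99 or above and the rest at least 5, the sum is at least 50 + 94k.
Since the sum is 702, we need 94k ≤ 652, i.e. k ≤ 6.
k = 6 is achieved by 6 values at 99 and 4 at 5, total 614; add 88 to one value (staying below 99) to reach 702.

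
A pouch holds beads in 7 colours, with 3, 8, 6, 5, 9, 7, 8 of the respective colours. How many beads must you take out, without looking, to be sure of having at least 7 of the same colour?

In the worst case you take as many as possible of each colour without reaching 7: 3 + 6 + 6 + 5 + 6 + 6 + 6 = 38.
The next one must give 7 of some colour, so 38 + 1 = 39.

39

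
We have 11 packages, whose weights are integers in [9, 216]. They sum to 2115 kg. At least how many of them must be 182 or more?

4

If only k of them are at least 182, the other 11 − k are at most 181, so the total is at most k·216 + (11 − k)·181.
This must reach 2115, so k·216 + (11 − k)·181 ≥ 2115, giving k ≥ 4.
Exactly 4 works: 4 values at 216 and 7 at 181 total 2131; lower one of the high values by 16 (still ≥ 182) to hit 2115.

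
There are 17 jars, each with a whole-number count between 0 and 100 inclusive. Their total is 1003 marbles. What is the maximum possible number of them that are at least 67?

Suppose k of them are at least 67. Those contribute at least 67 each and the other 17 − k at least 0 each.
So the total is at least 67k + 0(17 − k) = 0 + 67k. This must be ≤ 1003, giving k ≤ 14.
k = 14 is achieved by 14 values at 67 and 3 at 0, total 938; add 65 to one value (staying below 67) to reach 1003.

14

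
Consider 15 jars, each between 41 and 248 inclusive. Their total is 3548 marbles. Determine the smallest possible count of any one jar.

76

Minimizing one value means maximizing the remaining 14.
The other 14 contribute at most 14 × 248 = 3472, leaving at least 3548 − 3472 = 76.
Since 76 ≥ 41, this is achievable: one at 76 and 14 at 248.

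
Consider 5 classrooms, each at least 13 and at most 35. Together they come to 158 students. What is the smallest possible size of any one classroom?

To make one classroom as small as possible, make the other 4 as large as possible.
The other 4 contribute at most 4 × 35 = 140, leaving at least 158 − 140 = 18.
Since 18 ≥ 13, this is achievable: one at 18 and 4 at 35.

18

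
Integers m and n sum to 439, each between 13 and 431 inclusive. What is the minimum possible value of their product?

5538

For a fixed sum, mn is smallest when m and n are as far apart as possible.
At the endpoint m = 13, n = 439 − 13 = 426, so mn = 13 × 426 = 5538.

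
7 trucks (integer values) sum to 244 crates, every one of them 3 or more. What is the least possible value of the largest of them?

Some value must be at least ⌈244/7⌉ = 35, since 7 × 34 = 238 < 244.
Achievable: 6 of them at 35 and 1 at 34 total 244.

35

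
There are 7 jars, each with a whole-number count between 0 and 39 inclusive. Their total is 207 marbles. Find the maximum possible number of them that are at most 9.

Suppose k of them are at most 9. Those contribute at most 9 each and the rest at most 39 each.
So the total is at most 9k + 39(7 − k) = 273 − 30k. This must still be ≥ 207, so k ≤ 2.
k = 2 is achieved by 2 values at 9 and 5 at 39, total 213; lower one of the 39's by 6 (still > 9) to reach 207.

2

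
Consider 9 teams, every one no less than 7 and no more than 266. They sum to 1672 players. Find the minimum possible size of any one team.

Minimizing one value means maximizing the remaining 8.
The other 8 can take up 8 × 266 = 2128 ≥ 1672 − 7, so one team can sit at its floor of 7.
Achievable: one at 7 and the other 8 totalling 1665, which fits since 8 × 7 ≤ 1665 ≤ 8 × 266.

7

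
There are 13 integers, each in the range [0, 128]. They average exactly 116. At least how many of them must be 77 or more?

10

The total is 13 × 116 = 1508.
Each value short of 77 is at most 76, costing at least 128 − 76 = 52 against the maximum total of 1664.
We can afford to lose at most 1664 − 1508 = 156, so at most ⌊156/52⌋ = 3 fall short, and at least 10 are ≥ 77.
Exactly 10 works: 10 values at 128 and 3 at 76 total 1508.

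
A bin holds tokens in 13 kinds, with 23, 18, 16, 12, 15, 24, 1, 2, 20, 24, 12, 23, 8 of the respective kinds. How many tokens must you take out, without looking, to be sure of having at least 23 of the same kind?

In the worst case you take as many as possible of each kind without reaching 23: 22 + 18 + 16 + 12 + 15 + 22 + 1 + 2 + 20 + 22 + 12 + 22 + 8 = 192.
The next one must give 23 of some kind, so 192 + 1 = 193.

193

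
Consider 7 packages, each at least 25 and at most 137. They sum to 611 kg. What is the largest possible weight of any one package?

137

Maximizing one value means minimizing the remaining 6.
The other 6 contribute at least 6 × 25 = 150, leaving at most 611 − 150 = 461.
But each package is capped at 137, so the maximum is 137.
Achievable: one at 137 and the other 6 totalling 474, which fits since 6 × 25 ≤ 474 ≤ 6 × 137.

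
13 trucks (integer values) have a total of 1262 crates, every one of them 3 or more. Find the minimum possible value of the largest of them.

If every one of the 13 were at most 97, the total would be at most 13 × 97 = 1261 < 1262.
Equality holds with 1 value of 98 and 12 values of 97.

98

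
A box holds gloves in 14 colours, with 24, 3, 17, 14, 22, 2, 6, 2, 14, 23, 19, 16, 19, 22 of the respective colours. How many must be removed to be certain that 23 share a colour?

201

In the worst case you take as many as possible of each colour without reaching 23: 22 + 3 + 17 + 14 + 22 + 2 + 6 + 2 + 14 + 22 + 19 + 16 + 19 + 22 = 200.
The next one must give 23 of some colour, so 200 + 1 = 201.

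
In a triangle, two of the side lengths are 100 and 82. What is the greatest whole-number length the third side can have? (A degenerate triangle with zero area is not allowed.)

The third side must be less than 100 + 82 = 182.
The largest integer below 182 is 181.

181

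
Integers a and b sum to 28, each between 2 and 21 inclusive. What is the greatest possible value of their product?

196

ab = a(28 − a) is maximized when a is as near 28/2 as the bounds allow.
Taking a = 14 and b = 14 (both in [2, 21]) gives ab = 196.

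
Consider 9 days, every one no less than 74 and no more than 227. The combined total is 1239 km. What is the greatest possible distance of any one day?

To make one day as large as possible, make the other 8 as small as possible.
The other 8 contribute at least 8 × 74 = 592, leaving at most 1239 − 592 = 647.
But each day is capped at 227, so the maximum is 227.
Achievable: one at 227 and the other 8 totalling 1012, which fits since 8 × 74 ≤ 1012 ≤ 8 × 227.

227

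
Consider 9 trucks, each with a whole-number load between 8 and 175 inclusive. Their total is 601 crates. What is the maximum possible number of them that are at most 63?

Suppose k of them are at most 63. Those contribute at most 63 each and the rest at most 175 each.
So the total is at most 63k + 175(9 − k) = 1575 − 112k. This must still be ≥ 601, so k ≤ 8.
k = 8 is achieved by 8 values at 63 and 1 at 175, total 679; lower one of the 175's by 78 (still > 63) to reach 601.

8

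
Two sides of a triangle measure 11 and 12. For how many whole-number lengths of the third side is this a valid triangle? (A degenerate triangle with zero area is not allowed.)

The triangle inequality gives |11 − 12| < c < 11 + 12, i.e. 1 < c < 23.
So c can be any integer from 2 to 22: 21 values.

21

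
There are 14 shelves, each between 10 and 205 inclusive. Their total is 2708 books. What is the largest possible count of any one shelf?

Maximizing one value means minimizing the remaining 13.
The other 13 contribute at least 13 × 10 = 130, leaving at most 2708 − 130 = 2578.
But each shelf is capped at 205, so the maximum is 205.
Achievable: one at 205 and the other 13 totalling 2503, which fits since 13 × 10 ≤ 2503 ≤ 13 × 205.

205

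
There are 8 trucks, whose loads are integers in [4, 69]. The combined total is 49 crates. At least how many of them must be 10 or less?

6

Let j be the number exceeding 10. Then the total is ≥ 11·j + 4·(8 − j) = 32 + 7j.
So 7j ≤ 17 and j ≤ 2; hence at least 8 − 2 = 6 are ≤ 10.
Exactly 6 works: 6 values at 4 and 2 at 11 total 46; raise one of the low values by 3 (still ≤ 10) to hit 49.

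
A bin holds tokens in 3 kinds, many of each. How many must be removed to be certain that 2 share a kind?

In the worst case you draw 1 of each of the 3 kinds: 3 × 1 = 3.
One more forces 2 of some kind, so 3 + 1 = 4.

4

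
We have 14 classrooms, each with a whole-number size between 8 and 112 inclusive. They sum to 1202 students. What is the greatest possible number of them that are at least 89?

Suppose k of them are at least 89. Those contribute at least 89 each and the other 14 − k at least 8 each.
So the total is at least 89k + 8(14 − k) = 112 + 81k. This must be ≤ 1202, giving k ≤ 13.
k = 13 is achieved by 13 values at 89 and 1 at 8, total 1165; add 37 to one value (staying below 89) to reach 1202.

13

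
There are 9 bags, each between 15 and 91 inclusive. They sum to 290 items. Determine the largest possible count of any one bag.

To make one bag as large as possible, make the other 8 as small as possible.
The other 8 contribute at least 8 × 15 = 120, leaving at most 290 − 120 = 170.
But each bag is capped at 91, so the maximum is 91.
Achievable: one at 91 and the other 8 totalling 199, which fits since 8 × 15 ≤ 199 ≤ 8 × 91.

91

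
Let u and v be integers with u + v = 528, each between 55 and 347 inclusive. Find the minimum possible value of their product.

62807

For a fixed sum, uv is smallest when u and v are as far apart as possible.
The extreme feasible split is u = 181, v = 347, giving uv = 62807.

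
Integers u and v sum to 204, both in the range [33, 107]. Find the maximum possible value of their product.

10404

For a fixed sum, the product uv is largest when u and v are as close as possible.
Taking u = 102 and v = 102 (both in [33, 107]) gives uv = 10404.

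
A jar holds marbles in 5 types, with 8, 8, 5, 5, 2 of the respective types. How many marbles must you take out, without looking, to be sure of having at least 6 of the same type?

In the worst case you take as many as possible of each type without reaching 6: 5 + 5 + 5 + 5 + 2 = 22.
The next one must give 6 of some type, so 22 + 1 = 23.

23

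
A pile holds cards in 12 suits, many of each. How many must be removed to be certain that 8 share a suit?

In the worst case you draw 7 of each of the 12 suits: 12 × 7 = 84.
One more forces 8 of some suit, so 84 + 1 = 85.

85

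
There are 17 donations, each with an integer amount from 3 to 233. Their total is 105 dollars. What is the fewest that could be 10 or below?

11

If only k of them are at most 10, the other 17 − k are at least 11, so the total is at least (17 − k)·11 + k·3.
This is ≤ 105, so (17 − k)·11 + 3k ≤ 105, which gives k ≥ 11.
Exactly 11 works: 11 values at 3 and 6 at 11 total 99; raise one of the low values by 6 (still ≤ 10) to hit 105.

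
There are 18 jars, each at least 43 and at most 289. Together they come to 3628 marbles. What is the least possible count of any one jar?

43

Minimizing one value means maximizing the remaining 17.
The other 17 can take up 17 × 289 = 4913 ≥ 3628 − 43, so one jar can sit at its floor of 43.
Achievable: one at 43 and the other 17 totalling 3585, which fits since 17 × 43 ≤ 3585 ≤ 17 × 289.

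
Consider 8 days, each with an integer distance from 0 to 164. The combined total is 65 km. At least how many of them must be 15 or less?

Each value above 15 is at least 16, contributing at least 16 − 0 = 16 above the floor 0.
The sum exceeds the floor total 0 by 65, so at most ⌊65/16⌋ = 4 exceed 15, and at least 4 are ≤ 15.
Exactly 4 works: 4 values at 0 and 4 at 16 total 64; raise one of the low values by 1 (still ≤ 15) to hit 65.

4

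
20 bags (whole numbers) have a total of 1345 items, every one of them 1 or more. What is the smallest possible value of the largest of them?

The 20 values sum to 1345, so their maximum is at least ⌈1345/20⌉ = 68.
Equality holds with 5 values of 68 and 15 values of 67.

68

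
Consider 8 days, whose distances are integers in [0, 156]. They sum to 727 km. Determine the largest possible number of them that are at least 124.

With k values at 124 or above and the rest at least 0, the sum is at least 0 + 124k.
Since the sum is 727, we need 124k ≤ 727, i.e. k ≤ 5.
k = 5 is achieved by 5 values at 124 and 3 at 0, total 620; add 107 to one value (staying below 124) to reach 727.

5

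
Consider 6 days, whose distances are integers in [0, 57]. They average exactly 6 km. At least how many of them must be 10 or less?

The total is 6 × 6 = 36.
Each value above 10 is at least 11, contributing at least 11 − 0 = 11 above the floor 0.
The sum exceeds the floor total 0 by 36, so at most ⌊36/11⌋ = 3 exceed 10, and at least 3 are ≤ 10.
Exactly 3 works: 3 values at 0 and 3 at 11 total 33; raise one of the low values by 3 (still ≤ 10) to hit 36.

3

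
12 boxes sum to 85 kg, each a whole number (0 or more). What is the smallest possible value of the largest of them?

If every one of the 12 were at most 7, the total would be at most 12 × 7 = 84 < 85.
Equality holds with 1 value of 8 and 11 values of 7.

8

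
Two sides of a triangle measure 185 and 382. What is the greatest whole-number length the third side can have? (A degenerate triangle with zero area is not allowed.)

566

The third side must be less than 185 + 382 = 567.
The largest integer below 567 is 566.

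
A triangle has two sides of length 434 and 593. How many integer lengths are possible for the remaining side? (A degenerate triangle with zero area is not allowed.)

867

The triangle inequality gives |434 − 593| < c < 434 + 593, i.e. 159 < c < 1027.
So c can be any integer from 160 to 1026: 867 values.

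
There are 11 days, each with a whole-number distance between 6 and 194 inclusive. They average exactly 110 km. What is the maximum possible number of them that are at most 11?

5

The total is 11 × 110 = 1210.
Each value at 11 or below falls at least 194 − 11 = 183 short of the ceiling 194.
The ceiling total is 11 × 194 = 2134, and we need 1210, so at most ⌊(2134 − 1210)/183⌋ = 5 can be that low.
k = 5 is achieved by 5 values at 11 and 6 at 194, total 1219; lower one of the 194's by 9 (still > 11) to reach 1210.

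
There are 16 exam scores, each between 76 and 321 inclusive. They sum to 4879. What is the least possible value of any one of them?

76

To make one score as small as possible, make the other 15 as large as possible.
The other 15 can take up 15 × 321 = 4815 ≥ 4879 − 76, so one score can sit at its floor of 76.
Achievable: one at 76 and the other 15 totalling 4803, which fits since 15 × 76 ≤ 4803 ≤ 15 × 321.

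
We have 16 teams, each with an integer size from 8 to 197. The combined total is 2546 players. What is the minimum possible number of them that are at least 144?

5

If only k of them are at least 144, the other 16 − k are at most 143, so the total is at most k·197 + (16 − k)·143.
This must reach 2546, so k·197 + (16 − k)·143 ≥ 2546, giving k ≥ 5.
Exactly 5 works: 5 values at 197 and 11 at 143 total 2558; lower one of the high values by 12 (still ≥ 144) to hit 2546.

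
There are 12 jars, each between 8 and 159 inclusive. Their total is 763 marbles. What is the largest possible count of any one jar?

Maximizing one value means minimizing the remaining 11.
The other 11 contribute at least 11 × 8 = 88, leaving at most 763 − 88 = 675.
But each jar is capped at 159, so the maximum is 159.
Achievable: one at 159 and the other 11 totalling 604, which fits since 11 × 8 ≤ 604 ≤ 11 × 159.

159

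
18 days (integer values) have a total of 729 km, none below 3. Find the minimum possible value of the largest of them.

41

If every one of the 18 were at most 40, the total would be at most 18 × 40 = 720 < 729.
Achievable: 9 of them at 41 and 9 at 40 total 729.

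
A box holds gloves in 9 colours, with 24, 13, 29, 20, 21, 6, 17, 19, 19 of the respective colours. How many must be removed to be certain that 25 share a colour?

In the worst case you take as many as possible of each colour without reaching 25: 24 + 13 + 24 + 20 + 21 + 6 + 17 + 19 + 19 = 163.
The next one must give 25 of some colour, so 163 + 1 = 164.

164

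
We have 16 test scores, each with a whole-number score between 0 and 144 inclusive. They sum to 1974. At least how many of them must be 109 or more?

Suppose at most 16 − j of them reach 109; then j values are ≤ 108 and the rest ≤ 144.
The total is then ≤ 108·j + 144·(16 − j) = 2304 − 36j. For this to be ≥ 1974 we need j ≤ 9, so at least 16 − 9 = 7 must reach 109.
Exactly 7 works: 7 values at 144 and 9 at 108 total 1980; lower one of the high values by 6 (still ≥ 109) to hit 1974.

7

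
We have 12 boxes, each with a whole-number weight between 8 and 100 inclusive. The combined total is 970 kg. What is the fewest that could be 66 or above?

If only k of them are at least 66, the other 12 − k are at most 65, so the total is at most k·100 + (12 − k)·65.
This must reach 970, so k·100 + (12 − k)·65 ≥ 970, giving k ≥ 6.
Exactly 6 works: 6 values at 100 and 6 at 65 total 990; lower one of the high values by 20 (still ≥ 66) to hit 970.

6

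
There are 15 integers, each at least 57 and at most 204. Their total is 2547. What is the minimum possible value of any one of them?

To make one integer as small as possible, make the other 14 as large as possible.
The other 14 can take up 14 × 204 = 2856 ≥ 2547 − 57, so one integer can sit at its floor of 57.
Achievable: one at 57 and the other 14 totalling 2490, which fits since 14 × 57 ≤ 2490 ≤ 14 × 204.

57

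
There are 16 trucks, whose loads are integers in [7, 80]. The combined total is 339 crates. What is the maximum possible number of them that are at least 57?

With k values at 57 or above and the rest at least 7, the sum is at least 112 + 50k.
Since the sum is 339, we need 50k ≤ 227, i.e. k ≤ 4.
k = 4 is achieved by 4 values at 57 and 12 at 7, total 312; add 27 to one value (staying below 57) to reach 339.

4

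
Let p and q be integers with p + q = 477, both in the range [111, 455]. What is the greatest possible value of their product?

With p + q fixed, pq peaks when the two are closest together.
Taking p = 238 and q = 239 (both in [111, 455]) gives pq = 56882.

56882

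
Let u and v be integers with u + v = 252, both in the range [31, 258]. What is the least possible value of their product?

6851

Since u + v is fixed, pushing one of them to its bound minimizes the product.
At the endpoint u = 31, v = 252 − 31 = 221, so uv = 31 × 221 = 6851.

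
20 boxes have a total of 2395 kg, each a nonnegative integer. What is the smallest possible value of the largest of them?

120

The 20 values sum to 2395, so their maximum is at least ⌈2395/20⌉ = 120.
Equality holds with 15 values of 120 and 5 values of 119.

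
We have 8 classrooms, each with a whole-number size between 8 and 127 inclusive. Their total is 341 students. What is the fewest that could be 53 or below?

2

If only k of them are at most 53, the other 8 − k are at least 54, so the total is at least (8 − k)·54 + k·8.
This is ≤ 341, so (8 − k)·54 + 8k ≤ 341, which gives k ≥ 2.
Exactly 2 works: 2 values at 8 and 6 at 54 total 340; raise one of the low values by 1 (still ≤ 53) to hit 341.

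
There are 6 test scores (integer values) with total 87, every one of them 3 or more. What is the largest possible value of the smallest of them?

14

If every one of the 6 were at least 15, the total would be at least 6 × 15 = 90 > 87.
Achievable: 3 of them at 14 and 3 at 15 total 87.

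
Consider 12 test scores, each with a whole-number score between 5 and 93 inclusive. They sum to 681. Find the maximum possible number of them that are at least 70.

Suppose k of them are at least 70. Those contribute at least 70 each and the other 12 − k at least 5 each.
So the total is at least 70k + 5(12 − k) = 60 + 65k. This must be ≤ 681, giving k ≤ 9.
k = 9 is achieved by 9 values at 70 and 3 at 5, total 645; add 36 to one value (staying below 70) to reach 681.

9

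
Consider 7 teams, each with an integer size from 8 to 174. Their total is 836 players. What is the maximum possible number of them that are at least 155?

5

Suppose k of them are at least 155. Those contribute at least 155 each and the other 7 − k at least 8 each.
So the total is at least 155k + 8(7 − k) = 56 + 147k. This must be ≤ 836, giving k ≤ 5.
k = 5 is achieved by 5 values at 155 and 2 at 8, total 791; add 45 to one value (staying below 155) to reach 836.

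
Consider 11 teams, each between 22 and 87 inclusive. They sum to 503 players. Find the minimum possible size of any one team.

22

To make one team as small as possible, make the other 10 as large as possible.
The other 10 can take up 10 × 87 = 870 ≥ 503 − 22, so one team can sit at its floor of 22.
Achievable: one at 22 and the other 10 totalling 481, which fits since 10 × 22 ≤ 481 ≤ 10 × 87.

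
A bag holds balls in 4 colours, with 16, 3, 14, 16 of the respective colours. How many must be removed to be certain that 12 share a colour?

In the worst case you take as many as possible of each colour without reaching 12: 11 + 3 + 11 + 11 = 36.
The next one must give 12 of some colour, so 36 + 1 = 37.

37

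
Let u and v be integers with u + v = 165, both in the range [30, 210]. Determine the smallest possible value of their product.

uv = u(165 − u) is concave in u, so over [30, 135] it is minimized at an endpoint.
At the endpoint u = 30, v = 165 − 30 = 135, so uv = 30 × 135 = 4050.

4050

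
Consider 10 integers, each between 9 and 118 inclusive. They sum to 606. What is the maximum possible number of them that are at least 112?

With k values at 112 or above and the rest at least 9, the sum is at least 90 + 103k.
Since the sum is 606, we need 103k ≤ 516, i.e. k ≤ 5.
k = 5 is achieved by 5 values at 112 and 5 at 9, total 605; add 1 to one value (staying below 112) to reach 606.

5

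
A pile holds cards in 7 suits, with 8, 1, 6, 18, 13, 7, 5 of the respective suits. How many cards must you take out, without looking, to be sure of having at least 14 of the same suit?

54

In the worst case you take as many as possible of each suit without reaching 14: 8 + 1 + 6 + 13 + 13 + 7 + 5 = 53.
The next one must give 14 of some suit, so 53 + 1 = 54.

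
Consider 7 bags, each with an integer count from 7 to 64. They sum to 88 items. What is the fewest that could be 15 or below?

Each value above 15 is at least 16, contributing at least 16 − 7 = 9 above the floor 7.
The sum exceeds the floor total 49 by 39, so at most ⌊39/9⌋ = 4 exceed 15, and at least 3 are ≤ 15.
Exactly 3 works: 3 values at 7 and 4 at 16 total 85; raise one of the low values by 3 (still ≤ 15) to hit 88.

3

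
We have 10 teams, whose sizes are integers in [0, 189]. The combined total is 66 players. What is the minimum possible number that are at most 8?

If only k of them are at most 8, the other 10 − k are at least 9, so the total is at least (10 − k)·9 + k·0.
This is ≤ 66, so (10 − k)·9 + 0k ≤ 66, which gives k ≥ 3.
Exactly 3 works: 3 values at 0 and 7 at 9 total 63; raise one of the low values by 3 (still ≤ 8) to hit 66.

3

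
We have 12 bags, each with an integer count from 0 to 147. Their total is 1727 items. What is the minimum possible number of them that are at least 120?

Suppose at most 12 − j of them reach 120; then j values are ≤ 119 and the rest ≤ 147.
The total is then ≤ 119·j + 147·(12 − j) = 1764 − 28j. For this to be ≥ 1727 we need j ≤ 1, so at least 12 − 1 = 11 must reach 120.
Exactly 11 works: 11 values at 147 and 1 at 119 total 1736; lower one of the high values by 9 (still ≥ 120) to hit 1727.

11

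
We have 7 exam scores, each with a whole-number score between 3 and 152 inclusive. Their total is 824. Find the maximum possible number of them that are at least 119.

Suppose k of them are at least 119. Those contribute at least 119 each and the other 7 − k at least 3 each.
So the total is at least 119k + 3(7 − k) = 21 + 116k. This must be ≤ 824, giving k ≤ 6.
k = 6 is achieved by 6 values at 119 and 1 at 3, total 717; add 107 to one value (staying below 119) to reach 824.

6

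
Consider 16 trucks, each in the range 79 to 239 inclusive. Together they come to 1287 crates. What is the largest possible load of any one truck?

To make one truck as large as possible, make the other 15 as small as possible.
The other 15 contribute at least 15 × 79 = 1185, leaving at most 1287 − 1185 = 102.
Since 102 ≤ 239, this is achievable: one at 102 and 15 at 79.

102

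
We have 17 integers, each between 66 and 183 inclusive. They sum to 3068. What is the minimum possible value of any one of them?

140

Minimizing one value means maximizing the remaining 16.
The other 16 contribute at most 16 × 183 = 2928, leaving at least 3068 − 2928 = 140.
Since 140 ≥ 66, this is achievable: one at 140 and 16 at 183.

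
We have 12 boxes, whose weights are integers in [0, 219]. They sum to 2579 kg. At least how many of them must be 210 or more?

If only k of them are at least 210, the other 12 − k are at most 209, so the total is at most k·219 + (12 − k)·209.
This must reach 2579, so k·219 + (12 − k)·209 ≥ 2579, giving k ≥ 8.
Exactly 8 works: 8 values at 219 and 4 at 209 total 2588; lower one of the high values by 9 (still ≥ 210) to hit 2579.

8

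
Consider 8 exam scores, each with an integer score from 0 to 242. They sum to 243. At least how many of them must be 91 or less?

Let j be the number exceeding 91. Then the total is ≥ 92·j + 0·(8 − j) = 0 + 92j.
So 92j ≤ 243 and j ≤ 2; hence at least 8 − 2 = 6 are ≤ 91.
Exactly 6 works: 6 values at 0 and 2 at 92 total 184; raise one of the low values by 59 (still ≤ 91) to hit 243.

6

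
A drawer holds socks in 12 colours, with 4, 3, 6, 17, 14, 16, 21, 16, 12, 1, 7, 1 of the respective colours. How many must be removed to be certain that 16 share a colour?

109

In the worst case you take as many as possible of each colour without reaching 16: 4 + 3 + 6 + 15 + 14 + 15 + 15 + 15 + 12 + 1 + 7 + 1 = 108.
The next one must give 16 of some colour, so 108 + 1 = 109.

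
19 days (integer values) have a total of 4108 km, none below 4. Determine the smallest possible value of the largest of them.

The average is 4108/19 > 216, so not all 19 can be 216 or less; the largest is ≥ 217.
Equality holds with 4 values of 217 and 15 values of 216.

217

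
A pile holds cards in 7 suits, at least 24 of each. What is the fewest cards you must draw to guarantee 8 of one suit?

In the worst case you draw 7 of each of the 7 suits: 7 × 7 = 49.
One more forces 8 of some suit, so 49 + 1 = 50.

50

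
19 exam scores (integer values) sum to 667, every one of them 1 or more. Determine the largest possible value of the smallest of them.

35

The average is 667/19 < 36, so some value is ≤ 35.
Achievable: 17 of them at 35 and 2 at 36 total 667.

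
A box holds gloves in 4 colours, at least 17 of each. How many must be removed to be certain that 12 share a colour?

In the worst case you draw 11 of each of the 4 colours: 4 × 11 = 44.
One more forces 12 of some colour, so 44 + 1 = 45.

45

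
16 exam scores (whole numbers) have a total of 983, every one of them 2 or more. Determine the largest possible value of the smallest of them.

61

If every one of the 16 were at least 62, the total would be at least 16 × 62 = 992 > 983.
Taking 9 copies of 61 and 7 copies of 62 gives exactly 983, so 61 is attained.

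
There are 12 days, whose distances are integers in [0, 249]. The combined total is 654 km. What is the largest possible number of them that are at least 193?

If k of the values are ≥ 193, the total is ≥ 193k + 0(12 − k).
Setting 193k + 0(12 − k) ≤ 654 gives 193k ≤ 654, so k ≤ 3.
k = 3 is achieved by 3 values at 193 and 9 at 0, total 579; add 75 to one value (staying below 193) to reach 654.

3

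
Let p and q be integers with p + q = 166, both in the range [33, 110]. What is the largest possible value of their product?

6889

pq = p(166 − p) is maximized when p is as near 166/2 as the bounds allow.
Taking p = 83 and q = 83 (both in [33, 110]) gives pq = 6889.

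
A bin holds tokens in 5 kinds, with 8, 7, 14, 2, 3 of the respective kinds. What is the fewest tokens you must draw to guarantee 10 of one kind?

In the worst case you take as many as possible of each kind without reaching 10: 8 + 7 + 9 + 2 + 3 = 29.
The next one must give 10 of some kind, so 29 + 1 = 30.

30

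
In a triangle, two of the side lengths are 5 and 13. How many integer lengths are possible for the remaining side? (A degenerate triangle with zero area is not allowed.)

The triangle inequality gives |5 − 13| < c < 5 + 13, i.e. 8 < c < 18.
So c can be any integer from 9 to 17: 9 values.

9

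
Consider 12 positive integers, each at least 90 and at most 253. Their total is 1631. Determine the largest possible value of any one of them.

253

To make one integer as large as possible, make the other 11 as small as possible.
The other 11 contribute at least 11 × 90 = 990, leaving at most 1631 − 990 = 641.
But each integer is capped at 253, so the maximum is 253.
Achievable: one at 253 and the other 11 totalling 1378, which fits since 11 × 90 ≤ 1378 ≤ 11 × 253.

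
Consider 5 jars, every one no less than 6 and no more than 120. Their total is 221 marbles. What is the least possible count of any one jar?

6

Minimizing one value means maximizing the remaining 4.
The other 4 can take up 4 × 120 = 480 ≥ 221 − 6, so one jar can sit at its floor of 6.
Achievable: one at 6 and the other 4 totalling 215, which fits since 4 × 6 ≤ 215 ≤ 4 × 120.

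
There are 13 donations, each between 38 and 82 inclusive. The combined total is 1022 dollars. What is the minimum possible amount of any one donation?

38

To make one donation as small as possible, make the other 12 as large as possible.
The other 12 contribute at most 12 × 82 = 984, leaving at least 1022 − 984 = 38.
Since 38 ≥ 38, this is achievable: one at 38 and 12 at 82.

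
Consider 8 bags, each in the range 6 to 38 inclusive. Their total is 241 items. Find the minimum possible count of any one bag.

6

Minimizing one value means maximizing the remaining 7.
The other 7 can take up 7 × 38 = 266 ≥ 241 − 6, so one bag can sit at its floor of 6.
Achievable: one at 6 and the other 7 totalling 235, which fits since 7 × 6 ≤ 235 ≤ 7 × 38.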